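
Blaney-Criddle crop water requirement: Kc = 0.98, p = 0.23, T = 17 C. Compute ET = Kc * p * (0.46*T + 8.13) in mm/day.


ET = Kc * p * (0.46*T + 8.13)
ET = 0.98 * 0.23 * (0.46*17 + 8.13)
ET = 0.98 * 0.23 * 15.9500

3.5951 mm/day


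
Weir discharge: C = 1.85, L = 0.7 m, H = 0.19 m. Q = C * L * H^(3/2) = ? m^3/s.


Q = C * L * H^(3/2) = 1.85 * 0.7 * 0.19^1.5 = 1.85 * 0.7 * 0.082819

0.1073 m^3/s


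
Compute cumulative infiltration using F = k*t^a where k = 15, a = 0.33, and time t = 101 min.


F = k * t^a = 15 * 101^0.33
F = 15 * 4.585916

68.7887 mm


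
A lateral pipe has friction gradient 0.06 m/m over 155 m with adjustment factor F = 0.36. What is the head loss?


hf = J * L * F = 0.06 * 155 * 0.36 = 3.3480 m

3.3480 m


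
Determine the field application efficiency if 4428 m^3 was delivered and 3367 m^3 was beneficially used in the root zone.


Ea = V_root / V_field * 100 = 3367 / 4428 * 100 = 76.0388%

76.0388 %


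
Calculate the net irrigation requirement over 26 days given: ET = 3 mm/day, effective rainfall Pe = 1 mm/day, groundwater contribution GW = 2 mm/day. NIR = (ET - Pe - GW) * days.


Daily deficit = ET - Pe - GW = 3 - 1 - 2 = 0 mm/day
NIR = 0 * 26 = 0 mm

0 mm


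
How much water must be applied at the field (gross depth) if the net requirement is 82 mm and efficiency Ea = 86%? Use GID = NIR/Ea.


Ea = 86% = 0.86
GID = NIR / Ea = 82 / 0.86 = 95.3488 mm

95.3488 mm


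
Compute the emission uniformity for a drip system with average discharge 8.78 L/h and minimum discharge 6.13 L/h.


EU = (q_min/q_avg)*100 = (6.13/8.78)*100 = 69.8178%

69.8178 %


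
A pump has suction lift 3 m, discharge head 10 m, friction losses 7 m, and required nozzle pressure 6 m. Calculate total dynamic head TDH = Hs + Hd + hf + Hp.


TDH = Hs + Hd + hf + Hp = 3 + 10 + 7 + 6 = 26

26 m


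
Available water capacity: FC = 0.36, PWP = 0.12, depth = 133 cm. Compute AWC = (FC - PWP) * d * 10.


AWC = (FC - PWP) * d * 10
AWC = (0.36 - 0.12) * 133 * 10
AWC = 0.2400 * 133 * 10

319.2000 mm


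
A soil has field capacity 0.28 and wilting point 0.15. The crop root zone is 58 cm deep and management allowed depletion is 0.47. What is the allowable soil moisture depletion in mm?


SMD = (FC - PWP) * d * MAD * 10
SMD = (0.28 - 0.15) * 58 * 0.47 * 10
SMD = 0.1300 * 58 * 0.47 * 10

35.4380 mm


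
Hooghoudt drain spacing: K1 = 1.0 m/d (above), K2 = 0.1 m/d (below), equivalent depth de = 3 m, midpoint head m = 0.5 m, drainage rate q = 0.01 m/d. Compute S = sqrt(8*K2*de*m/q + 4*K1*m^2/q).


S^2 = 8*K2*de*m/q + 4*K1*m^2/q
S^2 = 8*0.1*3*0.5/0.01 + 4*1.0*0.5^2/0.01
S = sqrt(220.0000)

14.8324 m


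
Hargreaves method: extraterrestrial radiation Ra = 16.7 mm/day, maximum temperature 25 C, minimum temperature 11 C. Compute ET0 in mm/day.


Tmean = (Tmax + Tmin)/2 = (25 + 11)/2 = 18.0
ET0 = 0.0023 * 16.7 * (18.0 + 17.8) * sqrt(25 - 11)
ET0 = 0.0023 * 16.7 * 35.8 * 3.741657

5.1451 mm/day


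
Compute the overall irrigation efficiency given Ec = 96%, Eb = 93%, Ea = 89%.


Ec = 0.96, Eb = 0.93, Ea = 0.89
E = 0.96 * 0.93 * 0.89 * 100 = 79.4592%

79.4592 %


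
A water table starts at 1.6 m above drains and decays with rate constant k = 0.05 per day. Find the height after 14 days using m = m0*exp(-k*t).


m = m0 * exp(-k*t)
m = 1.6 * exp(-0.05 * 14)
m = 1.6 * exp(-0.7000)

0.7945 m


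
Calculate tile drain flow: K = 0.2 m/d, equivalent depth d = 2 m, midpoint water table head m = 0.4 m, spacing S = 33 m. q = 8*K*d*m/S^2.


q = 8*K*d*m/S^2
q = 8*0.2*2*0.4/33^2
q = 1.2800 / 1089

0.0012 m/d


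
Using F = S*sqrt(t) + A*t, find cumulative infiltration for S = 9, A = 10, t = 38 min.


F = S*sqrt(t) + A*t
F = 9*sqrt(38) + 10*38
F = 9*6.164414 + 380

435.4797 mm


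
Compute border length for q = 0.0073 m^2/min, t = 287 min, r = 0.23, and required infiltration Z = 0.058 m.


L = q*t/((1+r)*Z)
L = 0.0073*287/((1+0.23)*0.058)
L = 2.0951/0.07134

29.3678 m


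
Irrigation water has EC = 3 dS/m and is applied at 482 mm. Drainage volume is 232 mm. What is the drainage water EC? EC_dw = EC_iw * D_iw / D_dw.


EC_dw = EC_iw * D_iw / D_dw
EC_dw = 3 * 482 / 232
EC_dw = 1446 / 232

6.2328 dS/m


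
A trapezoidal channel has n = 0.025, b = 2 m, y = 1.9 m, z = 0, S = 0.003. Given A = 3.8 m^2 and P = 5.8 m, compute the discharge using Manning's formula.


R = A/P = 3.8/5.8 = 0.655172
Q = (1/0.025) * 3.8 * 0.655172^(2/3) * 0.003^0.5

6.2802 m^3/s


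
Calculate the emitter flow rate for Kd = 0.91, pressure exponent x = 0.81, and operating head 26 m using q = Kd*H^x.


q = Kd * H^x = 0.91 * 26^0.81 = 0.91 * 14.000012

12.7400 L/h


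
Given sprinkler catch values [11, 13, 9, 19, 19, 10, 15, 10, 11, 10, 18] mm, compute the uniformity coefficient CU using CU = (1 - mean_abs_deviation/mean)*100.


mean = 13.181818 mm
MAD = 3.322314 mm
CU = (1 - 3.322314/13.181818)*100

74.7962 %


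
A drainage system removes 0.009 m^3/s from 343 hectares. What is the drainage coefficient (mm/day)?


DC = Q * 86400 / (A * 10000) * 1000
DC = 0.009 * 86400 / (343 * 10000) * 1000
DC = 777600.0000 / 3430000

0.2267 mm/day


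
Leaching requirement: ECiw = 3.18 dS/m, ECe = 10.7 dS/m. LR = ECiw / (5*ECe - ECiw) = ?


LR = ECiw / (5*ECe - ECiw)
LR = 3.18 / (5*10.7 - 3.18)
LR = 3.18 / 50.3200

0.0632


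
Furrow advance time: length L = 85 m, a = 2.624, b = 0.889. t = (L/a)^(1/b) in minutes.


t = (L/a)^(1/b)
t = (85/2.624)^(1/0.889)
t = 32.393293^(1/0.889)

50.0092 min


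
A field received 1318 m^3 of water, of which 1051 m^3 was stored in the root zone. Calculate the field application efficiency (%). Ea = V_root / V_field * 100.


Ea = V_root / V_field * 100 = 1051 / 1318 * 100 = 79.7420%

79.7420 %


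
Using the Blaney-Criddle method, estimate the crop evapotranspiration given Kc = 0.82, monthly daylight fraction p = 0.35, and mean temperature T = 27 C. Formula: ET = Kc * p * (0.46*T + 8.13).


ET = Kc * p * (0.46*T + 8.13)
ET = 0.82 * 0.35 * (0.46*27 + 8.13)
ET = 0.82 * 0.35 * 20.5500

5.8979 mm/day


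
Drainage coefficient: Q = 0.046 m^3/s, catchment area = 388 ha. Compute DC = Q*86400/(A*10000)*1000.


DC = Q * 86400 / (A * 10000) * 1000
DC = 0.046 * 86400 / (388 * 10000) * 1000
DC = 3974400.0000 / 3880000

1.0243 mm/day


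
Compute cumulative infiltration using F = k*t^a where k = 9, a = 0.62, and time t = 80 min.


F = k * t^a = 9 * 80^0.62
F = 9 * 15.132678

136.1941 mm


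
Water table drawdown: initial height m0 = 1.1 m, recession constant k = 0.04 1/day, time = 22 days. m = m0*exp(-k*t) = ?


m = m0 * exp(-k*t)
m = 1.1 * exp(-0.04 * 22)
m = 1.1 * exp(-0.8800)

0.4563 m


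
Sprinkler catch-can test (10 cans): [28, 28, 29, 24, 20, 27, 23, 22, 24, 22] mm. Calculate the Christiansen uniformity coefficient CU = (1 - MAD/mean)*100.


mean = 24.700000 mm
MAD = 2.640000 mm
CU = (1 - 2.640000/24.700000)*100

89.3117 %


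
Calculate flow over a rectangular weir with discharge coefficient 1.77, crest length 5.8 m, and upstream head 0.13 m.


Q = C * L * H^(3/2) = 1.77 * 5.8 * 0.13^1.5 = 1.77 * 5.8 * 0.046872

0.4812 m^3/s


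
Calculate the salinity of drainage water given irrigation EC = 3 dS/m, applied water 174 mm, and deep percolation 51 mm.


EC_dw = EC_iw * D_iw / D_dw
EC_dw = 3 * 174 / 51
EC_dw = 522 / 51

10.2353 dS/m


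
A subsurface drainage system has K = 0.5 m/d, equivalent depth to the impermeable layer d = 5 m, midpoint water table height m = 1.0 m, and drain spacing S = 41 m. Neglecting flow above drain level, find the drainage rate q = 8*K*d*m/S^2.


q = 8*K*d*m/S^2
q = 8*0.5*5*1.0/41^2
q = 20.0000 / 1681

0.0119 m/d


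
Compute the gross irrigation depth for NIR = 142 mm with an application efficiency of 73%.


Ea = 73% = 0.73
GID = NIR / Ea = 142 / 0.73 = 194.5205 mm

194.5205 mm


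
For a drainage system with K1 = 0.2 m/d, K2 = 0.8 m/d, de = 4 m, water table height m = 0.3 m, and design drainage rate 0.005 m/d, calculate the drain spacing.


S^2 = 8*K2*de*m/q + 4*K1*m^2/q
S^2 = 8*0.8*4*0.3/0.005 + 4*0.2*0.3^2/0.005
S = sqrt(1550.4000)

39.3751 m


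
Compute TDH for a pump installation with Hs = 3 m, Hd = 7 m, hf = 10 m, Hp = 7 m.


TDH = Hs + Hd + hf + Hp = 3 + 7 + 10 + 7 = 27

27 m


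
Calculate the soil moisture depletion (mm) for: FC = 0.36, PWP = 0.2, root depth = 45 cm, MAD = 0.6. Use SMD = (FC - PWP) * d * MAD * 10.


SMD = (FC - PWP) * d * MAD * 10
SMD = (0.36 - 0.2) * 45 * 0.6 * 10
SMD = 0.1600 * 45 * 0.6 * 10

43.2000 mm


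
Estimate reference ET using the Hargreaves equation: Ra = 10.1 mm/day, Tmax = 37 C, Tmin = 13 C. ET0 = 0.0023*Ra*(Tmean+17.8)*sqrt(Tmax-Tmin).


Tmean = (Tmax + Tmin)/2 = (37 + 13)/2 = 25.0
ET0 = 0.0023 * 10.1 * (25.0 + 17.8) * sqrt(37 - 13)
ET0 = 0.0023 * 10.1 * 42.8 * 4.898979

4.8708 mm/day


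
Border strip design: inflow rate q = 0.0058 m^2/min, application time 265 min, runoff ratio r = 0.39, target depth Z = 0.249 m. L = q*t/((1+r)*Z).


L = q*t/((1+r)*Z)
L = 0.0058*265/((1+0.39)*0.249)
L = 1.537/0.34611

4.4408 m


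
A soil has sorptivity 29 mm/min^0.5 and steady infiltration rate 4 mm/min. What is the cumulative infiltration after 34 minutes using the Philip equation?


F = S*sqrt(t) + A*t
F = 29*sqrt(34) + 4*34
F = 29*5.830952 + 136

305.0976 mm


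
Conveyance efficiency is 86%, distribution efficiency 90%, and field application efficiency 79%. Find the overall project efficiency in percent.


Ec = 0.86, Eb = 0.9, Ea = 0.79
E = 0.86 * 0.9 * 0.79 * 100 = 61.1460%

61.1460 %


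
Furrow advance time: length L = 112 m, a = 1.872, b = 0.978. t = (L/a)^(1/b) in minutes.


t = (L/a)^(1/b)
t = (112/1.872)^(1/0.978)
t = 59.829060^(1/0.978)

65.5969 min


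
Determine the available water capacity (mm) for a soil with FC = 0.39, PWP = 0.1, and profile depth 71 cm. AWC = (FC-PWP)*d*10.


AWC = (FC - PWP) * d * 10
AWC = (0.39 - 0.1) * 71 * 10
AWC = 0.2900 * 71 * 10

205.9000 mm


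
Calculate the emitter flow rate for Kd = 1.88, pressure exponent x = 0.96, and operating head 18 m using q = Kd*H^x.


q = Kd * H^x = 1.88 * 18^0.96 = 1.88 * 16.034728

30.1453 L/h


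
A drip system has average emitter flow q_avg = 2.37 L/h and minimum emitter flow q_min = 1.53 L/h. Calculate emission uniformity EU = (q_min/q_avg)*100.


EU = (q_min/q_avg)*100 = (1.53/2.37)*100 = 64.5570%

64.5570 %


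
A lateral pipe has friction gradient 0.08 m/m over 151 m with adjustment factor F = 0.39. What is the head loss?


hf = J * L * F = 0.08 * 151 * 0.39 = 4.7112 m

4.7112 m


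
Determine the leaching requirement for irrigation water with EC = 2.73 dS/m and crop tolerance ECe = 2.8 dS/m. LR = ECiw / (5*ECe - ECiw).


LR = ECiw / (5*ECe - ECiw)
LR = 2.73 / (5*2.8 - 2.73)
LR = 2.73 / 11.2700

0.2422


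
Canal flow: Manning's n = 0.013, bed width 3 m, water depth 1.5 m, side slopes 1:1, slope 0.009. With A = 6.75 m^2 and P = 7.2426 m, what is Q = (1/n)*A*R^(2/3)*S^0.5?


R = A/P = 6.75/7.2426 = 0.931986
Q = (1/0.013) * 6.75 * 0.931986^(2/3) * 0.009^0.5

46.9989 m^3/s


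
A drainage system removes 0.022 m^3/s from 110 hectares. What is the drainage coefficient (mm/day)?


DC = Q * 86400 / (A * 10000) * 1000
DC = 0.022 * 86400 / (110 * 10000) * 1000
DC = 1900800.0000 / 1100000

1.7280 mm/day


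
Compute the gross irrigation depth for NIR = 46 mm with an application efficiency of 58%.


Ea = 58% = 0.58
GID = NIR / Ea = 46 / 0.58 = 79.3103 mm

79.3103 mm


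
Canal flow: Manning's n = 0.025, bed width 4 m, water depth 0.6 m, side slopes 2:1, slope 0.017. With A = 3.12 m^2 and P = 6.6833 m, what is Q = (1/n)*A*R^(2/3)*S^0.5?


R = A/P = 3.12/6.6833 = 0.466835
Q = (1/0.025) * 3.12 * 0.466835^(2/3) * 0.017^0.5

9.7922 m^3/s


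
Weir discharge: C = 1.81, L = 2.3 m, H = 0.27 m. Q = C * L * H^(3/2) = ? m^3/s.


Q = C * L * H^(3/2) = 1.81 * 2.3 * 0.27^1.5 = 1.81 * 2.3 * 0.140296

0.5841 m^3/s


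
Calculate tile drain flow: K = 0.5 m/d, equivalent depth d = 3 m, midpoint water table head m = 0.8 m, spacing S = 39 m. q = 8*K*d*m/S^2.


q = 8*K*d*m/S^2
q = 8*0.5*3*0.8/39^2
q = 9.6000 / 1521

0.0063 m/d


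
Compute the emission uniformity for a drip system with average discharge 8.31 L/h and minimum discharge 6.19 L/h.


EU = (q_min/q_avg)*100 = (6.19/8.31)*100 = 74.4886%

74.4886 %


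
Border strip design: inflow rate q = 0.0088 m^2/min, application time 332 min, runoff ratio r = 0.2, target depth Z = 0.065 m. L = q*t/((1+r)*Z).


L = q*t/((1+r)*Z)
L = 0.0088*332/((1+0.2)*0.065)
L = 2.9216/0.078

37.4564 m


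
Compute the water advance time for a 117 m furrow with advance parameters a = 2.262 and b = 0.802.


t = (L/a)^(1/b)
t = (117/2.262)^(1/0.802)
t = 51.724138^(1/0.802)

137.0171 min


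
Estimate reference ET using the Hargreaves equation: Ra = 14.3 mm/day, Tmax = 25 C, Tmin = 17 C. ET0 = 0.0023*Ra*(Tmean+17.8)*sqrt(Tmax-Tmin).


Tmean = (Tmax + Tmin)/2 = (25 + 17)/2 = 21.0
ET0 = 0.0023 * 14.3 * (21.0 + 17.8) * sqrt(25 - 17)
ET0 = 0.0023 * 14.3 * 38.8 * 2.828427

3.6094 mm/day


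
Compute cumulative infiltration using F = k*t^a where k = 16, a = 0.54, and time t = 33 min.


F = k * t^a = 16 * 33^0.54
F = 16 * 6.606897

105.7104 mm


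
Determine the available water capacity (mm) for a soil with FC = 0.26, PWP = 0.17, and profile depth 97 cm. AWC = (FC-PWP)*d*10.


AWC = (FC - PWP) * d * 10
AWC = (0.26 - 0.17) * 97 * 10
AWC = 0.0900 * 97 * 10

87.3000 mm


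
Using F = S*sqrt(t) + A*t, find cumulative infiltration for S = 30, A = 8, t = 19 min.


F = S*sqrt(t) + A*t
F = 30*sqrt(19) + 8*19
F = 30*4.358899 + 152

282.7670 mm


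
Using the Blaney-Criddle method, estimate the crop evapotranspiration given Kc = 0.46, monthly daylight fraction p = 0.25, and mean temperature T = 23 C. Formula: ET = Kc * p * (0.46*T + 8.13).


ET = Kc * p * (0.46*T + 8.13)
ET = 0.46 * 0.25 * (0.46*23 + 8.13)
ET = 0.46 * 0.25 * 18.7100

2.1517 mm/day


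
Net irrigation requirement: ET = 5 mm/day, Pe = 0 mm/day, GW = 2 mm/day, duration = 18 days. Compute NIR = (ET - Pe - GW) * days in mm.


Daily deficit = ET - Pe - GW = 5 - 0 - 2 = 3 mm/day
NIR = 3 * 18 = 54 mm

54.0000 mm


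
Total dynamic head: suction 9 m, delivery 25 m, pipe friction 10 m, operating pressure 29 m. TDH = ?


TDH = Hs + Hd + hf + Hp = 9 + 25 + 10 + 29 = 73

73 m


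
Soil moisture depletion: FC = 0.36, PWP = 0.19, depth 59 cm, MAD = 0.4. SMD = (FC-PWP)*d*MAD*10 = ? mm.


SMD = (FC - PWP) * d * MAD * 10
SMD = (0.36 - 0.19) * 59 * 0.4 * 10
SMD = 0.1700 * 59 * 0.4 * 10

40.1200 mm


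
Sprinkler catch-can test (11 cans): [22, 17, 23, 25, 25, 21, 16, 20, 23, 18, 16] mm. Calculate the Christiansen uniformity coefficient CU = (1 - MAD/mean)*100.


mean = 20.545455 mm
MAD = 2.859504 mm
CU = (1 - 2.859504/20.545455)*100

86.0821 %


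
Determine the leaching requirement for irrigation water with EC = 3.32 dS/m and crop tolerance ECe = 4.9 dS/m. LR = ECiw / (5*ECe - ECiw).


LR = ECiw / (5*ECe - ECiw)
LR = 3.32 / (5*4.9 - 3.32)
LR = 3.32 / 21.1800

0.1568


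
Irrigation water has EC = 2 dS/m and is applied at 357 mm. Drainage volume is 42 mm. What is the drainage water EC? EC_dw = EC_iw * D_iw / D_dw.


EC_dw = EC_iw * D_iw / D_dw
EC_dw = 2 * 357 / 42
EC_dw = 714 / 42

17.0000 dS/m


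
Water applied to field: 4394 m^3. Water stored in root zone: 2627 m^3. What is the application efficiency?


Ea = V_root / V_field * 100 = 2627 / 4394 * 100 = 59.7861%

59.7861 %


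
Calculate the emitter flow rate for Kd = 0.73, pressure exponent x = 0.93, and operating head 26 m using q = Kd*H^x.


q = Kd * H^x = 0.73 * 26^0.93 = 0.73 * 20.697849

15.1094 L/h


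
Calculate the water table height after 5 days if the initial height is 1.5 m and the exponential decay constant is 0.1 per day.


m = m0 * exp(-k*t)
m = 1.5 * exp(-0.1 * 5)
m = 1.5 * exp(-0.5000)

0.9098 m


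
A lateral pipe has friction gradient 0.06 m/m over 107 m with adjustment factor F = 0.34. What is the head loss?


hf = J * L * F = 0.06 * 107 * 0.34 = 2.1828 m

2.1828 m


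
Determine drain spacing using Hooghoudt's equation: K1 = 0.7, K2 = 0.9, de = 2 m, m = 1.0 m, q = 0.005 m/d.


S^2 = 8*K2*de*m/q + 4*K1*m^2/q
S^2 = 8*0.9*2*1.0/0.005 + 4*0.7*1.0^2/0.005
S = sqrt(3440.0000)

58.6515 m


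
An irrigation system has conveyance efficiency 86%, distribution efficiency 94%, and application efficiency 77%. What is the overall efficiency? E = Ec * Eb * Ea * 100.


Ec = 0.86, Eb = 0.94, Ea = 0.77
E = 0.86 * 0.94 * 0.77 * 100 = 62.2468%

62.2468 %


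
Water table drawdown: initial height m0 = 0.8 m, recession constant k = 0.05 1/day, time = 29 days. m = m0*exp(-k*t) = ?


m = m0 * exp(-k*t)
m = 0.8 * exp(-0.05 * 29)
m = 0.8 * exp(-1.4500)

0.1877 m


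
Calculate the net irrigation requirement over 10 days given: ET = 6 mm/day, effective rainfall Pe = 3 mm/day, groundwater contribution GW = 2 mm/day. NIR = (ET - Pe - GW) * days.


Daily deficit = ET - Pe - GW = 6 - 3 - 2 = 1 mm/day
NIR = 1 * 10 = 10 mm

10.0000 mm


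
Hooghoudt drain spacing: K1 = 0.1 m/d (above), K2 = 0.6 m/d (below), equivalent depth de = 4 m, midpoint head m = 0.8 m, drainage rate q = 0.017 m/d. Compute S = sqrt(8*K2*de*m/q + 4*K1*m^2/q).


S^2 = 8*K2*de*m/q + 4*K1*m^2/q
S^2 = 8*0.6*4*0.8/0.017 + 4*0.1*0.8^2/0.017
S = sqrt(918.5882)

30.3082 m


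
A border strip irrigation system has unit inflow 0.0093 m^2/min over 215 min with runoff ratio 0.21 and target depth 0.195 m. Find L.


L = q*t/((1+r)*Z)
L = 0.0093*215/((1+0.21)*0.195)
L = 1.9995/0.23595

8.4743 m


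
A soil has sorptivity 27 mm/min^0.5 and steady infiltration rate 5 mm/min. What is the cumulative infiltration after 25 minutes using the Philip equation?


F = S*sqrt(t) + A*t
F = 27*sqrt(25) + 5*25
F = 27*5.000000 + 125

260.0000 mm


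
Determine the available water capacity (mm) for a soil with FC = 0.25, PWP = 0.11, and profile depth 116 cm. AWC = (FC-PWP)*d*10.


AWC = (FC - PWP) * d * 10
AWC = (0.25 - 0.11) * 116 * 10
AWC = 0.1400 * 116 * 10

162.4000 mm


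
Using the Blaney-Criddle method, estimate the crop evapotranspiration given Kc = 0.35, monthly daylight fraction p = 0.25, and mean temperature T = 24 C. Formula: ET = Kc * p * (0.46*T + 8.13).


ET = Kc * p * (0.46*T + 8.13)
ET = 0.35 * 0.25 * (0.46*24 + 8.13)
ET = 0.35 * 0.25 * 19.1700

1.6774 mm/day


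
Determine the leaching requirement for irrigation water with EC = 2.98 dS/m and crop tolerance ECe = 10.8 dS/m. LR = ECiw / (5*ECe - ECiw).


LR = ECiw / (5*ECe - ECiw)
LR = 2.98 / (5*10.8 - 2.98)
LR = 2.98 / 51.0200

0.0584


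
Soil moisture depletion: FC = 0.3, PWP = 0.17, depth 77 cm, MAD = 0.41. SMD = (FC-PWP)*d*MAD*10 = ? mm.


SMD = (FC - PWP) * d * MAD * 10
SMD = (0.3 - 0.17) * 77 * 0.41 * 10
SMD = 0.1300 * 77 * 0.41 * 10

41.0410 mm


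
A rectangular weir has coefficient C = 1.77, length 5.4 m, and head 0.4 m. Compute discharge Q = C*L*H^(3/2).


Q = C * L * H^(3/2) = 1.77 * 5.4 * 0.4^1.5 = 1.77 * 5.4 * 0.252982

2.4180 m^3/s


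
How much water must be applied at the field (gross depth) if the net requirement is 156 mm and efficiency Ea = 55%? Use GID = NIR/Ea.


Ea = 55% = 0.55
GID = NIR / Ea = 156 / 0.55 = 283.6364 mm

283.6364 mm


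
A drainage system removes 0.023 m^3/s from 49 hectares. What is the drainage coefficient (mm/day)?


DC = Q * 86400 / (A * 10000) * 1000
DC = 0.023 * 86400 / (49 * 10000) * 1000
DC = 1987200.0000 / 490000

4.0555 mm/day


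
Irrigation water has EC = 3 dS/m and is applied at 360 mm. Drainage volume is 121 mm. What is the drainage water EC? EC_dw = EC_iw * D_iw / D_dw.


EC_dw = EC_iw * D_iw / D_dw
EC_dw = 3 * 360 / 121
EC_dw = 1080 / 121

8.9256 dS/m


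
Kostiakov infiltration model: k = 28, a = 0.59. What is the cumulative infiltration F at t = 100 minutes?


F = k * t^a = 28 * 100^0.59
F = 28 * 15.135612

423.7971 mm


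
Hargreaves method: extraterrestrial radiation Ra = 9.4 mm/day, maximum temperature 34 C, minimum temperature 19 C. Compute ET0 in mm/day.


Tmean = (Tmax + Tmin)/2 = (34 + 19)/2 = 26.5
ET0 = 0.0023 * 9.4 * (26.5 + 17.8) * sqrt(34 - 19)
ET0 = 0.0023 * 9.4 * 44.3 * 3.872983

3.7094 mm/day


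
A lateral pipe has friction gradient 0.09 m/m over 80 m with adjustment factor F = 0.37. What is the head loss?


hf = J * L * F = 0.09 * 80 * 0.37 = 2.6640 m

2.6640 m


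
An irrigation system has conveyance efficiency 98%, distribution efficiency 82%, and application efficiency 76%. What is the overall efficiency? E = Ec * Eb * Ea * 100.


Ec = 0.98, Eb = 0.82, Ea = 0.76
E = 0.98 * 0.82 * 0.76 * 100 = 61.0736%

61.0736 %


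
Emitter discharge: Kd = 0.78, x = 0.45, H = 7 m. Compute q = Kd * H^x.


q = Kd * H^x = 0.78 * 7^0.45 = 0.78 * 2.400458

1.8724 L/h


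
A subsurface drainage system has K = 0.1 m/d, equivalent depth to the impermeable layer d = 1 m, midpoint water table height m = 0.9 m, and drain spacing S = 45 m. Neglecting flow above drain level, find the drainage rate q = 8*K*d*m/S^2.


q = 8*K*d*m/S^2
q = 8*0.1*1*0.9/45^2
q = 0.7200 / 2025

3.5556e-04 m/d


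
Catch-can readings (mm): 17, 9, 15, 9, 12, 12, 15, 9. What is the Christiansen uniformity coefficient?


mean = 12.250000 mm
MAD = 2.562500 mm
CU = (1 - 2.562500/12.250000)*100

79.0816 %


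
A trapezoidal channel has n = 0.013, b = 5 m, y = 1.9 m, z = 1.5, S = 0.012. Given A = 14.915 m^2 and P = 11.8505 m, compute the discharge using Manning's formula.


R = A/P = 14.915/11.8505 = 1.258597
Q = (1/0.013) * 14.915 * 1.258597^(2/3) * 0.012^0.5

146.5081 m^3/s


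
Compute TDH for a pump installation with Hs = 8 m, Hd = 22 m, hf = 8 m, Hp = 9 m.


TDH = Hs + Hd + hf + Hp = 8 + 22 + 8 + 9 = 47

47 m


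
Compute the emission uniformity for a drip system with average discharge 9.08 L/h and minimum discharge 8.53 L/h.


EU = (q_min/q_avg)*100 = (8.53/9.08)*100 = 93.9427%

93.9427 %


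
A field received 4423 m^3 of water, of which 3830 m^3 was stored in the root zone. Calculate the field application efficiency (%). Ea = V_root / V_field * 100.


Ea = V_root / V_field * 100 = 3830 / 4423 * 100 = 86.5928%

86.5928 %


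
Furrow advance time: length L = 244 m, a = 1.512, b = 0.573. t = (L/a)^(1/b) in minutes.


t = (L/a)^(1/b)
t = (244/1.512)^(1/0.573)
t = 161.375661^(1/0.573)

7130.5081 min


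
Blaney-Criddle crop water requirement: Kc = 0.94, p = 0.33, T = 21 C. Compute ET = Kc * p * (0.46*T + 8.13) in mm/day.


ET = Kc * p * (0.46*T + 8.13)
ET = 0.94 * 0.33 * (0.46*21 + 8.13)
ET = 0.94 * 0.33 * 17.7900

5.5185 mm/day


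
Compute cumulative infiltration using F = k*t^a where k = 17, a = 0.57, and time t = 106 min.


F = k * t^a = 17 * 106^0.57
F = 17 * 14.270012

242.5902 mm


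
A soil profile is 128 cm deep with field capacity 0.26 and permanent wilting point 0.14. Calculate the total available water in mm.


AWC = (FC - PWP) * d * 10
AWC = (0.26 - 0.14) * 128 * 10
AWC = 0.1200 * 128 * 10

153.6000 mm


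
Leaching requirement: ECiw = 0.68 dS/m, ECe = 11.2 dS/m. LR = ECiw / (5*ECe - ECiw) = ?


LR = ECiw / (5*ECe - ECiw)
LR = 0.68 / (5*11.2 - 0.68)
LR = 0.68 / 55.3200

0.0123


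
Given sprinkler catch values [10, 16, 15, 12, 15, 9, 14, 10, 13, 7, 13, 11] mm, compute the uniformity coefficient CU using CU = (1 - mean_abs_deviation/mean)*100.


mean = 12.083333 mm
MAD = 2.250000 mm
CU = (1 - 2.250000/12.083333)*100

81.3793 %


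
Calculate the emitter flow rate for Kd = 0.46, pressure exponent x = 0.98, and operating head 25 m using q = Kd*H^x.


q = Kd * H^x = 0.46 * 25^0.98 = 0.46 * 23.441274

10.7830 L/h


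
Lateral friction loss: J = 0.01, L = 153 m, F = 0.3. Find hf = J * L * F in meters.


hf = J * L * F = 0.01 * 153 * 0.3 = 0.4590 m

0.4590 m


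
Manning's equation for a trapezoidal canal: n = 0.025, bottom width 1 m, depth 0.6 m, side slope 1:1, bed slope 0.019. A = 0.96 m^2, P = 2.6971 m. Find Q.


R = A/P = 0.96/2.6971 = 0.355938
Q = (1/0.025) * 0.96 * 0.355938^(2/3) * 0.019^0.5

2.6584 m^3/s


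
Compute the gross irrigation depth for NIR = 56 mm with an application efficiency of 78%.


Ea = 78% = 0.78
GID = NIR / Ea = 56 / 0.78 = 71.7949 mm

71.7949 mm


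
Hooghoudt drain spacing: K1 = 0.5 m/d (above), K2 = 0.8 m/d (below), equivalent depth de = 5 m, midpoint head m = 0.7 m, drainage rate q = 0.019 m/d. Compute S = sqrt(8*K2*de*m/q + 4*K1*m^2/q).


S^2 = 8*K2*de*m/q + 4*K1*m^2/q
S^2 = 8*0.8*5*0.7/0.019 + 4*0.5*0.7^2/0.019
S = sqrt(1230.5263)

35.0789 m


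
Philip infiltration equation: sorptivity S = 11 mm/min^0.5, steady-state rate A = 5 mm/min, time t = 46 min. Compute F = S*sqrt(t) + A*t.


F = S*sqrt(t) + A*t
F = 11*sqrt(46) + 5*46
F = 11*6.782330 + 230

304.6056 mm


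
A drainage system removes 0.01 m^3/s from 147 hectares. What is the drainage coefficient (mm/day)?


DC = Q * 86400 / (A * 10000) * 1000
DC = 0.01 * 86400 / (147 * 10000) * 1000
DC = 864000.0000 / 1470000

0.5878 mm/day


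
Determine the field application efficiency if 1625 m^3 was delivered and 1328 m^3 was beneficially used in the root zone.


Ea = V_root / V_field * 100 = 1328 / 1625 * 100 = 81.7231%

81.7231 %


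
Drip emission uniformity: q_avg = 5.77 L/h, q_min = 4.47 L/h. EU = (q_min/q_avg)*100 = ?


EU = (q_min/q_avg)*100 = (4.47/5.77)*100 = 77.4697%

77.4697 %


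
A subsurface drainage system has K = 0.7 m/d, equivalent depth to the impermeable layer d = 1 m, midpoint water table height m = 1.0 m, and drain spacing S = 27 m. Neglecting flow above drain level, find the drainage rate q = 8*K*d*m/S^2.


q = 8*K*d*m/S^2
q = 8*0.7*1*1.0/27^2
q = 5.6000 / 729

0.0077 m/d


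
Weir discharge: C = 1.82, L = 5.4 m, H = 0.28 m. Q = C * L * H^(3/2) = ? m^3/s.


Q = C * L * H^(3/2) = 1.82 * 5.4 * 0.28^1.5 = 1.82 * 5.4 * 0.148162

1.4561 m^3/s


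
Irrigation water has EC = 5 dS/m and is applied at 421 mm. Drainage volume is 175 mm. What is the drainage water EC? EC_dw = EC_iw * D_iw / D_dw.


EC_dw = EC_iw * D_iw / D_dw
EC_dw = 5 * 421 / 175
EC_dw = 2105 / 175

12.0286 dS/m


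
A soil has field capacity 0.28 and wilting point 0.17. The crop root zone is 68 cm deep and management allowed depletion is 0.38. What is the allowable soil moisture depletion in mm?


SMD = (FC - PWP) * d * MAD * 10
SMD = (0.28 - 0.17) * 68 * 0.38 * 10
SMD = 0.1100 * 68 * 0.38 * 10

28.4240 mm


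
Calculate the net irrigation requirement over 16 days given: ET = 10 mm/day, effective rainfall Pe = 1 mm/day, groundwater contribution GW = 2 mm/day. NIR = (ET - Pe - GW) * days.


Daily deficit = ET - Pe - GW = 10 - 1 - 2 = 7 mm/day
NIR = 7 * 16 = 112 mm

112.0000 mm


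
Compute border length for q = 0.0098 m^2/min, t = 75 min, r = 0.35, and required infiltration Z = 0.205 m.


L = q*t/((1+r)*Z)
L = 0.0098*75/((1+0.35)*0.205)
L = 0.735/0.27675

2.6558 m


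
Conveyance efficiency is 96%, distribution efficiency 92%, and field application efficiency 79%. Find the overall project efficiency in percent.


Ec = 0.96, Eb = 0.92, Ea = 0.79
E = 0.96 * 0.92 * 0.79 * 100 = 69.7728%

69.7728 %


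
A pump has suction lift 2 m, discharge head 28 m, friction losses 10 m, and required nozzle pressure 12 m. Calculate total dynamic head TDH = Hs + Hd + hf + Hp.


TDH = Hs + Hd + hf + Hp = 2 + 28 + 10 + 12 = 52

52 m


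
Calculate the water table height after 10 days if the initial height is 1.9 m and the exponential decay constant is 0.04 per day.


m = m0 * exp(-k*t)
m = 1.9 * exp(-0.04 * 10)
m = 1.9 * exp(-0.4000)

1.2736 m


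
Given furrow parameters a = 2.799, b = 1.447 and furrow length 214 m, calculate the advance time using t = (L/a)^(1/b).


t = (L/a)^(1/b)
t = (214/2.799)^(1/1.447)
t = 76.455877^(1/1.447)

20.0261 min


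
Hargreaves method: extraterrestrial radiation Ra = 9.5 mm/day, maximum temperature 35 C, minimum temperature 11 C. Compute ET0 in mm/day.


Tmean = (Tmax + Tmin)/2 = (35 + 11)/2 = 23.0
ET0 = 0.0023 * 9.5 * (23.0 + 17.8) * sqrt(35 - 11)
ET0 = 0.0023 * 9.5 * 40.8 * 4.898979

4.3673 mm/day


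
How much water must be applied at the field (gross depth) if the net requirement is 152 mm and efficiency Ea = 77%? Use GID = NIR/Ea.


Ea = 77% = 0.77
GID = NIR / Ea = 152 / 0.77 = 197.4026 mm

197.4026 mm


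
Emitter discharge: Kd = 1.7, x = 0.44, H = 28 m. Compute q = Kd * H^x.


q = Kd * H^x = 1.7 * 28^0.44 = 1.7 * 4.332609

7.3654 L/h


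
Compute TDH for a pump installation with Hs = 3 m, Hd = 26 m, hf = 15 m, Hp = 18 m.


TDH = Hs + Hd + hf + Hp = 3 + 26 + 15 + 18 = 62

62 m


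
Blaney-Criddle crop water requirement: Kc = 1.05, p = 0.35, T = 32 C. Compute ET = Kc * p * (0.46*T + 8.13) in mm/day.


ET = Kc * p * (0.46*T + 8.13)
ET = 1.05 * 0.35 * (0.46*32 + 8.13)
ET = 1.05 * 0.35 * 22.8500

8.3974 mm/day


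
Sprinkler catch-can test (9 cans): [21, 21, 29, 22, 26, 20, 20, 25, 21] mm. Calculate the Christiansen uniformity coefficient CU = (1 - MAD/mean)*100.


mean = 22.777778 mm
MAD = 2.592593 mm
CU = (1 - 2.592593/22.777778)*100

88.6179 %


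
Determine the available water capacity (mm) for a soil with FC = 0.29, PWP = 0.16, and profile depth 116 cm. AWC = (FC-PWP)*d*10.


AWC = (FC - PWP) * d * 10
AWC = (0.29 - 0.16) * 116 * 10
AWC = 0.1300 * 116 * 10

150.8000 mm


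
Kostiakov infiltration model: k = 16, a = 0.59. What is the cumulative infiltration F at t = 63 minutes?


F = k * t^a = 16 * 63^0.59
F = 16 * 11.524204

184.3873 mm


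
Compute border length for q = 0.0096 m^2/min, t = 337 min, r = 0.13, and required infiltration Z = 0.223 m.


L = q*t/((1+r)*Z)
L = 0.0096*337/((1+0.13)*0.223)
L = 3.2352/0.25199

12.8386 m


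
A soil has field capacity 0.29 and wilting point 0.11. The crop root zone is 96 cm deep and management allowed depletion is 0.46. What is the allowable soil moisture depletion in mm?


SMD = (FC - PWP) * d * MAD * 10
SMD = (0.29 - 0.11) * 96 * 0.46 * 10
SMD = 0.1800 * 96 * 0.46 * 10

79.4880 mm


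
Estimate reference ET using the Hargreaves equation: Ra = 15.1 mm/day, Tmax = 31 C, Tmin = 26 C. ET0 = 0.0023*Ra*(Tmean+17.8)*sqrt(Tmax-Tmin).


Tmean = (Tmax + Tmin)/2 = (31 + 26)/2 = 28.5
ET0 = 0.0023 * 15.1 * (28.5 + 17.8) * sqrt(31 - 26)
ET0 = 0.0023 * 15.1 * 46.3 * 2.236068

3.5956 mm/day


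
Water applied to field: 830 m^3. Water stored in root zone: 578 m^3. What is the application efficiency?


Ea = V_root / V_field * 100 = 578 / 830 * 100 = 69.6386%

69.6386 %


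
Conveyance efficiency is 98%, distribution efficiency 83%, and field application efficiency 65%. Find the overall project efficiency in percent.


Ec = 0.98, Eb = 0.83, Ea = 0.65
E = 0.98 * 0.83 * 0.65 * 100 = 52.8710%

52.8710 %


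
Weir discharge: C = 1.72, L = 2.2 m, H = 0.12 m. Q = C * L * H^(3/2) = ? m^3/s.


Q = C * L * H^(3/2) = 1.72 * 2.2 * 0.12^1.5 = 1.72 * 2.2 * 0.041569

0.1573 m^3/s


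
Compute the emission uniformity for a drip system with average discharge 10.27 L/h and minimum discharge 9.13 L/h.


EU = (q_min/q_avg)*100 = (9.13/10.27)*100 = 88.8997%

88.8997 %


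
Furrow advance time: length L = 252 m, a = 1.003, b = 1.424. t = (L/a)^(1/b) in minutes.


t = (L/a)^(1/b)
t = (252/1.003)^(1/1.424)
t = 251.246261^(1/1.424)

48.4689 min


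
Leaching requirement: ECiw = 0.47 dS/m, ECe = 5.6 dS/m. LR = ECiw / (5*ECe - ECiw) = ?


LR = ECiw / (5*ECe - ECiw)
LR = 0.47 / (5*5.6 - 0.47)
LR = 0.47 / 27.5300

0.0171


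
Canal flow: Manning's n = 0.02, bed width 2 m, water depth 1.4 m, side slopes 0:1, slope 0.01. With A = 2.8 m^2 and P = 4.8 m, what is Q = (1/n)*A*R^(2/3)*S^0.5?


R = A/P = 2.8/4.8 = 0.583333
Q = (1/0.02) * 2.8 * 0.583333^(2/3) * 0.01^0.5

9.7740 m^3/s


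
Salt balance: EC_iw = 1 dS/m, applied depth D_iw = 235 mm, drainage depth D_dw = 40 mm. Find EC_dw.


EC_dw = EC_iw * D_iw / D_dw
EC_dw = 1 * 235 / 40
EC_dw = 235 / 40

5.8750 dS/m


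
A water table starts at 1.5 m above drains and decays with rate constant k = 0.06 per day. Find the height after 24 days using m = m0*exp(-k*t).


m = m0 * exp(-k*t)
m = 1.5 * exp(-0.06 * 24)
m = 1.5 * exp(-1.4400)

0.3554 m


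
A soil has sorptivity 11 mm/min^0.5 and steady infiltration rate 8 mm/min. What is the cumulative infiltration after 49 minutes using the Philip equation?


F = S*sqrt(t) + A*t
F = 11*sqrt(49) + 8*49
F = 11*7.000000 + 392

469.0000 mm


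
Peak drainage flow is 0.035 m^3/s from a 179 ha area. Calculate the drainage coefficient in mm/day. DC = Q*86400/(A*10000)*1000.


DC = Q * 86400 / (A * 10000) * 1000
DC = 0.035 * 86400 / (179 * 10000) * 1000
DC = 3024000.0000 / 1790000

1.6894 mm/day


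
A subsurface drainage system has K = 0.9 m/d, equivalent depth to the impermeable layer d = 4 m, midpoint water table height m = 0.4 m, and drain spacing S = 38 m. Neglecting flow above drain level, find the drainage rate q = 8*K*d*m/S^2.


q = 8*K*d*m/S^2
q = 8*0.9*4*0.4/38^2
q = 11.5200 / 1444

0.0080 m/d


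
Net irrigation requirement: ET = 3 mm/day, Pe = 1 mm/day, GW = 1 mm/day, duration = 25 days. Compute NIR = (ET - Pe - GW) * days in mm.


Daily deficit = ET - Pe - GW = 3 - 1 - 1 = 1 mm/day
NIR = 1 * 25 = 25 mm

25.0000 mm


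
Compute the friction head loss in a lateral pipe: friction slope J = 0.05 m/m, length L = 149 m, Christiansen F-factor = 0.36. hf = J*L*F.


hf = J * L * F = 0.05 * 149 * 0.36 = 2.6820 m

2.6820 m


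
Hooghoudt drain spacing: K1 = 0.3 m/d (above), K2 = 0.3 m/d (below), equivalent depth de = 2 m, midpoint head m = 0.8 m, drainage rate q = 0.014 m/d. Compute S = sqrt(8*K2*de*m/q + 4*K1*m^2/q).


S^2 = 8*K2*de*m/q + 4*K1*m^2/q
S^2 = 8*0.3*2*0.8/0.014 + 4*0.3*0.8^2/0.014
S = sqrt(329.1429)

18.1423 m


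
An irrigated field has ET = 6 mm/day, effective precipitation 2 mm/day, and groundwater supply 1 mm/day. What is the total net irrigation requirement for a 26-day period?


Daily deficit = ET - Pe - GW = 6 - 2 - 1 = 3 mm/day
NIR = 3 * 26 = 78 mm

78.0000 mm


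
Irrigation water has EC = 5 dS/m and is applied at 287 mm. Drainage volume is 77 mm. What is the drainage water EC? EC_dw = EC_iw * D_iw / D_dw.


EC_dw = EC_iw * D_iw / D_dw
EC_dw = 5 * 287 / 77
EC_dw = 1435 / 77

18.6364 dS/m


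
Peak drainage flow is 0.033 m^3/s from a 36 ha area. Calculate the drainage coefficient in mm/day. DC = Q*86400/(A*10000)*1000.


DC = Q * 86400 / (A * 10000) * 1000
DC = 0.033 * 86400 / (36 * 10000) * 1000
DC = 2851200.0000 / 360000

7.9200 mm/day


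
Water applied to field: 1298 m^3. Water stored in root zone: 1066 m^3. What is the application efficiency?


Ea = V_root / V_field * 100 = 1066 / 1298 * 100 = 82.1263%

82.1263 %


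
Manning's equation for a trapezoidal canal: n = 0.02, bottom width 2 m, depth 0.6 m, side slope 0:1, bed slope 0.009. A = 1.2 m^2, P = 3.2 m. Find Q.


R = A/P = 1.2/3.2 = 0.375000
Q = (1/0.02) * 1.2 * 0.375000^(2/3) * 0.009^0.5

2.9600 m^3/s


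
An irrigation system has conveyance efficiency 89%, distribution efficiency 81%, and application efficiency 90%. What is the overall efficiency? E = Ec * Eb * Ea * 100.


Ec = 0.89, Eb = 0.81, Ea = 0.9
E = 0.89 * 0.81 * 0.9 * 100 = 64.8810%

64.8810 %


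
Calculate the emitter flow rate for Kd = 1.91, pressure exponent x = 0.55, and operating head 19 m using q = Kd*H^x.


q = Kd * H^x = 1.91 * 19^0.55 = 1.91 * 5.050269

9.6460 L/h


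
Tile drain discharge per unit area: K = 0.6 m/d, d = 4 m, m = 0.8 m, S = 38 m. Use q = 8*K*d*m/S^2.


q = 8*K*d*m/S^2
q = 8*0.6*4*0.8/38^2
q = 15.3600 / 1444

0.0106 m/d


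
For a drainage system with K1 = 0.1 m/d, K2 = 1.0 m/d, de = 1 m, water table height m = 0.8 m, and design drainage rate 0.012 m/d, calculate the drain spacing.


S^2 = 8*K2*de*m/q + 4*K1*m^2/q
S^2 = 8*1.0*1*0.8/0.012 + 4*0.1*0.8^2/0.012
S = sqrt(554.6667)

23.5514 m


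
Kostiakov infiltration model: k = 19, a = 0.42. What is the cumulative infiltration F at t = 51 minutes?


F = k * t^a = 19 * 51^0.42
F = 19 * 5.214101

99.0679 mm


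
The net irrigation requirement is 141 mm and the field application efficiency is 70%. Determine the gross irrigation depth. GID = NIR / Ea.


Ea = 70% = 0.7
GID = NIR / Ea = 141 / 0.7 = 201.4286 mm

201.4286 mm


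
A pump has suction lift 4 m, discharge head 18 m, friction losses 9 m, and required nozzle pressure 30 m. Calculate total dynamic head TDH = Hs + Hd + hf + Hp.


TDH = Hs + Hd + hf + Hp = 4 + 18 + 9 + 30 = 61

61 m


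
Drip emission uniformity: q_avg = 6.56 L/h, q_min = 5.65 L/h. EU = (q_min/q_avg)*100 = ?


EU = (q_min/q_avg)*100 = (5.65/6.56)*100 = 86.1280%

86.1280 %


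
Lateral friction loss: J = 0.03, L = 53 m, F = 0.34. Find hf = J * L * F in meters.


hf = J * L * F = 0.03 * 53 * 0.34 = 0.5406 m

0.5406 m


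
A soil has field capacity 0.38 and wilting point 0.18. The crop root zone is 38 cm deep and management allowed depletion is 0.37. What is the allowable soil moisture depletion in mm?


SMD = (FC - PWP) * d * MAD * 10
SMD = (0.38 - 0.18) * 38 * 0.37 * 10
SMD = 0.2000 * 38 * 0.37 * 10

28.1200 mm


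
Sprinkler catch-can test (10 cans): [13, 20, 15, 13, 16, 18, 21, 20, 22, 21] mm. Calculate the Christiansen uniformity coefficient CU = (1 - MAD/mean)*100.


mean = 17.900000 mm
MAD = 2.920000 mm
CU = (1 - 2.920000/17.900000)*100

83.6872 %


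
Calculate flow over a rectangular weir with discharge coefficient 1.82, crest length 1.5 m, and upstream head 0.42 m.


Q = C * L * H^(3/2) = 1.82 * 1.5 * 0.42^1.5 = 1.82 * 1.5 * 0.272191

0.7431 m^3/s


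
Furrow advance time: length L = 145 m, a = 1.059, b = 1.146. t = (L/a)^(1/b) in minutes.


t = (L/a)^(1/b)
t = (145/1.059)^(1/1.146)
t = 136.921624^(1/1.146)

73.1621 min


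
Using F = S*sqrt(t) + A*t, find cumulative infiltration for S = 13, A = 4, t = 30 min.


F = S*sqrt(t) + A*t
F = 13*sqrt(30) + 4*30
F = 13*5.477226 + 120

191.2039 mm


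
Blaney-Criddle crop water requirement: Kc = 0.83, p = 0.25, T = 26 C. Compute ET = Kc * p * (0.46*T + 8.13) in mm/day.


ET = Kc * p * (0.46*T + 8.13)
ET = 0.83 * 0.25 * (0.46*26 + 8.13)
ET = 0.83 * 0.25 * 20.0900

4.1687 mm/day


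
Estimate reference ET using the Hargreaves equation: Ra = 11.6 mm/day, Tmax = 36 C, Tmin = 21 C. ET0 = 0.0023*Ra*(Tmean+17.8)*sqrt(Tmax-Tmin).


Tmean = (Tmax + Tmin)/2 = (36 + 21)/2 = 28.5
ET0 = 0.0023 * 11.6 * (28.5 + 17.8) * sqrt(36 - 21)
ET0 = 0.0023 * 11.6 * 46.3 * 3.872983

4.7842 mm/day


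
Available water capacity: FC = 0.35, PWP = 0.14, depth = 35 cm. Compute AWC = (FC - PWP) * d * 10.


AWC = (FC - PWP) * d * 10
AWC = (0.35 - 0.14) * 35 * 10
AWC = 0.2100 * 35 * 10

73.5000 mm


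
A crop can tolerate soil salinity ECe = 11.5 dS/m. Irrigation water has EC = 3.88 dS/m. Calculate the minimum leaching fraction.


LR = ECiw / (5*ECe - ECiw)
LR = 3.88 / (5*11.5 - 3.88)
LR = 3.88 / 53.6200

0.0724


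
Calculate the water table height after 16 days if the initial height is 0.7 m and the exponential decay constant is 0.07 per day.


m = m0 * exp(-k*t)
m = 0.7 * exp(-0.07 * 16)
m = 0.7 * exp(-1.1200)

0.2284 m


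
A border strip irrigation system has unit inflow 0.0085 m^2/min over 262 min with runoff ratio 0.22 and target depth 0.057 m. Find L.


L = q*t/((1+r)*Z)
L = 0.0085*262/((1+0.22)*0.057)
L = 2.227/0.06954

32.0247 m


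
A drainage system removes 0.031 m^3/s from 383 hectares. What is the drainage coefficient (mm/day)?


DC = Q * 86400 / (A * 10000) * 1000
DC = 0.031 * 86400 / (383 * 10000) * 1000
DC = 2678400.0000 / 3830000

0.6993 mm/day


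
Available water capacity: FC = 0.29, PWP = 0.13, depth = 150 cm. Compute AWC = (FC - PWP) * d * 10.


AWC = (FC - PWP) * d * 10
AWC = (0.29 - 0.13) * 150 * 10
AWC = 0.1600 * 150 * 10

240.0000 mm
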